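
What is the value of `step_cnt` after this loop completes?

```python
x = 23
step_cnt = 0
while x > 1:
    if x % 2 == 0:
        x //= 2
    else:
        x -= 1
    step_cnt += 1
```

Steps to reduce 23 to 1
`step_cnt` takes the values: 0 → 1 → 2 → 3 → 4 → 5 → 6 → 7

Answer: 7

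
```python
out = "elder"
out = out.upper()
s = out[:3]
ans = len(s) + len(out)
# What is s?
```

Trace:
`out = "elder"` → out = 'elder'
`out = out.upper()` → out = 'ELDER'
`s = out[:3]` → s = 'ELD'
`ans = len(s) + len(out)` → ans = 8
So s = 'ELD'

Answer: 'ELD'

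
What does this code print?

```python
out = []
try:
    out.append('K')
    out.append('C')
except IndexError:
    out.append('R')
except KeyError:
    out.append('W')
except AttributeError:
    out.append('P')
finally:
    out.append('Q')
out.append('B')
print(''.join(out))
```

Execution trace: 'K' (try body) → 'C' (try body, no exception) → 'Q' (finally) → 'B' (after the try/except). Output: KCQB

Answer: KCQB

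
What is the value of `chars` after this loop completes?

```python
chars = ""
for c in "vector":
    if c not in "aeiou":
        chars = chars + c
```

Remove vowels from 'vector'
`chars` takes the values: "" → "v" → "vc" → "vct" → "vctr"

Answer: "vctr"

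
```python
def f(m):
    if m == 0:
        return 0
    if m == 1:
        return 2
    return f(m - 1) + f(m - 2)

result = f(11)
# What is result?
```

Build up from base cases: f(0)=0, f(1)=2, f(2)=2, f(3)=4, f(4)=6, f(5)=10, f(6)=16, ..., f(11)=178

Answer: 178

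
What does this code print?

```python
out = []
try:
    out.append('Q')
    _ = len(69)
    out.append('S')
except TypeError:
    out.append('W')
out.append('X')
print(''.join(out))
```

Execution trace: 'Q' (try body) → 'W' (except TypeError) → 'X' (after the try/except). Output: QWX

Answer: QWX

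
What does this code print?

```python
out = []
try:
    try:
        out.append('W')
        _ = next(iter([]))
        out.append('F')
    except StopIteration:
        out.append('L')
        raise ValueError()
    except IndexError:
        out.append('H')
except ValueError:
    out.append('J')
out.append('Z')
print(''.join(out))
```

Execution trace: 'W' (inner try body) → 'L' (inner except StopIteration) → 'J' (outer except ValueError) → 'Z' (after the try/except). Output: WLJZ

Answer: WLJZ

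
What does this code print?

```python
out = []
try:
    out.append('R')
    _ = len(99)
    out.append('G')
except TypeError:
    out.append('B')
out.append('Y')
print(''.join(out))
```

Execution trace: 'R' (try body) → 'B' (except TypeError) → 'Y' (after the try/except). Output: RBY

Answer: RBY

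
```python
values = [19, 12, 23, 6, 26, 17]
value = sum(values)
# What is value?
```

Trace:
`values = [19, 12, 23, 6, 26, 17]` → values = [19, 12, 23, 6, 26, 17]
`value = sum(values)` → value = 103
So value = 103

Answer: 103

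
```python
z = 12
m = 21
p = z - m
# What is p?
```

Trace:
`z = 12` → z = 12
`m = 21` → m = 21
`p = z - m` → p = -9
So p = -9

Answer: -9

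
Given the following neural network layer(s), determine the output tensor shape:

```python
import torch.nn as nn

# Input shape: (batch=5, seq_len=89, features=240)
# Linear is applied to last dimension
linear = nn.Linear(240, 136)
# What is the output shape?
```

Input: (5, 89, 240) -> Output: (5, 89, 136)

Answer: (5, 89, 136)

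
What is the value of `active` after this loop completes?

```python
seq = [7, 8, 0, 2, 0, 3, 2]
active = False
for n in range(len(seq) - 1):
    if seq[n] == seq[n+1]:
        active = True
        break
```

Check consecutive duplicates in [7, 8, 0, 2, 0, 3, 2]
`active` takes the values: False

Answer: False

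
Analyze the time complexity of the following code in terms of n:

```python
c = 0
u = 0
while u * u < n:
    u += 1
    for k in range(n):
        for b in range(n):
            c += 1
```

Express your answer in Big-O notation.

Each loop level contributes: √n × n × n. Multiplying the contributions gives O(n^2√n).

Answer: O(n^2√n)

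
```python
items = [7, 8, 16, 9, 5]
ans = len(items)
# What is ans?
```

Trace:
`items = [7, 8, 16, 9, 5]` → items = [7, 8, 16, 9, 5]
`ans = len(items)` → ans = 5
So ans = 5

Answer: 5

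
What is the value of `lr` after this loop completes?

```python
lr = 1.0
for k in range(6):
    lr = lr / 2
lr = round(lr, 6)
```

Halving LR 6 times: 1 / 2^6
`lr` takes the values: 1.0 → 0.5 → 0.25 → 0.125 → 0.0625 → 0.03125 → 0.015625

Answer: 0.015625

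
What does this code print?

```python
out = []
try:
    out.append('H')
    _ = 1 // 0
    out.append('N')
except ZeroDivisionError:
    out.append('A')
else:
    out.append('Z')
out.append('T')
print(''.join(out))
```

Execution trace: 'H' (try body) → 'A' (except ZeroDivisionError) → 'T' (after the try/except). Output: HAT

Answer: HAT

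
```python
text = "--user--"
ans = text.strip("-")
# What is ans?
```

Trace:
`text = "--user--"` → text = '--user--'
`ans = text.strip("-")` → ans = 'user'
So ans = 'user'

Answer: 'user'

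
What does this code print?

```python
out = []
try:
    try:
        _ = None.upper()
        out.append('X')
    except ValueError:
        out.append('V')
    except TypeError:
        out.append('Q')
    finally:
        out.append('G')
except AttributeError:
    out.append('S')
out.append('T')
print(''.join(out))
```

Execution trace: 'G' (finally) → 'S' (outer except AttributeError) → 'T' (after the try/except). Output: GST

Answer: GST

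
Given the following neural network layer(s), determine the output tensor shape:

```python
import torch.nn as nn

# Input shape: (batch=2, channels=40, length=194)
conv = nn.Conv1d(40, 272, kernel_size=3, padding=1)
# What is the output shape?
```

Input: (2, 40, 194) -> Output: (2, 272, 194)

Answer: (2, 272, 194)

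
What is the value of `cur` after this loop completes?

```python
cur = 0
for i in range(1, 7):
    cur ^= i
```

XOR of 1 to 6
`cur` takes the values: 0 → 1 → 3 → 0 → 4 → 1 → 7

Answer: 7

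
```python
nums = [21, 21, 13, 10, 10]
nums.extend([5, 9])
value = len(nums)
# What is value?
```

Trace:
`nums = [21, 21, 13, 10, 10]` → nums = [21, 21, 13, 10, 10]
`nums.extend([5, 9])` → nums = [21, 21, 13, 10, 10, 5, 9]
`value = len(nums)` → value = 7
So value = 7

Answer: 7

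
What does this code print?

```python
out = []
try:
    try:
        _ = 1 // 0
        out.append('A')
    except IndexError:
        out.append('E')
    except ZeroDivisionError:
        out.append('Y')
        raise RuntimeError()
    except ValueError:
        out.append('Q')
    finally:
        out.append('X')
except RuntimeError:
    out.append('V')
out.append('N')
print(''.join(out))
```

Execution trace: 'Y' (inner except ZeroDivisionError) → 'X' (inner finally) → 'V' (outer except RuntimeError) → 'N' (after the try/except). Output: YXVN

Answer: YXVN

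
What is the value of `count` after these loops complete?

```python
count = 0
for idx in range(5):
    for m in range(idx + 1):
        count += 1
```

Triangle: 1 + 2 + ... + 5
`count` takes the values: 0 → 1 → 2 → 3 → 4 → 5 → 6 → 7 → 8 → 9 → 10 → 11 → 12 → 13 → 14 → 15

Answer: 15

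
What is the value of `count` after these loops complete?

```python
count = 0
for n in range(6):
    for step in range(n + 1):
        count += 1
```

Triangle: 1 + 2 + ... + 6
`count` takes the values: 0 → 1 → 2 → 3 → 4 → 5 → 6 → 7 → 8 → 9 → 10 → 11 → 12 → 13 → 14 → 15 → 16 → 17 → 18 → 19 → 20 → 21

Answer: 21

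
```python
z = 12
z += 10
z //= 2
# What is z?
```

Trace:
`z = 12` → z = 12
`z += 10` → z = 22
`z //= 2` → z = 11
So z = 11

Answer: 11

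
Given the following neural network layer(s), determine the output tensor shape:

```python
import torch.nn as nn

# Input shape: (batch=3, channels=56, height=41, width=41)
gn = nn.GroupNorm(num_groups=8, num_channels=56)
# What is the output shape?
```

Input: (3, 56, 41, 41) -> Output: (3, 56, 41, 41)

Answer: (3, 56, 41, 41)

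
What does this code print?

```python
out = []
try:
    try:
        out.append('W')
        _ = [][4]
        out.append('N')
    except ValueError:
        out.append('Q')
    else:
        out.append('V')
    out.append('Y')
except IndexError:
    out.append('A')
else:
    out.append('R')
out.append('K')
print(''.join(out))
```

Execution trace: 'W' (inner try body) → 'A' (except IndexError) → 'K' (after the try/except). Output: WAK

Answer: WAK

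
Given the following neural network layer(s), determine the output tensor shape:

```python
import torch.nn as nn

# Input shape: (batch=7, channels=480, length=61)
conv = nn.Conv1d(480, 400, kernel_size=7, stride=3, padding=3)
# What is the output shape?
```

Input: (7, 480, 61) -> Output: (7, 400, 21)

Answer: (7, 400, 21)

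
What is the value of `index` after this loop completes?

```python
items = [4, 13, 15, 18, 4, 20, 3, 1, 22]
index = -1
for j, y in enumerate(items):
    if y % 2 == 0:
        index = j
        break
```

First even number index in [4, 13, 15, 18, 4, 20, 3, 1, 22]
`index` takes the values: -1 → 0

Answer: 0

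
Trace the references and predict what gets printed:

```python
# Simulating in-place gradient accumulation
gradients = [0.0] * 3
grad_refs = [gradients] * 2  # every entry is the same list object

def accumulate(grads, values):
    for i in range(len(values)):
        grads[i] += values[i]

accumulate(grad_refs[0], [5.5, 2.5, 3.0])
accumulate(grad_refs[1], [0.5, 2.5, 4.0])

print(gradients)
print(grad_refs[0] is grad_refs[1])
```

Key concept: gradient accumulation aliasing.
Step by step:
`gradients = [0.0] * 3` → gradients = [0.0, 0.0, 0.0]
`grad_refs = [gradients] * 2` → grad_refs = [[0.0, 0.0, 0.0], [0.0, 0.0, 0.0]]
`accumulate(grad_refs[0], [5.5, 2.5, 3.0])` → gradients = [5.5, 2.5, 3.0]; grad_refs = [[5.5, 2.5, 3.0], [5.5, 2.5, 3.0]]
`accumulate(grad_refs[1], [0.5, 2.5, 4.0])` → gradients = [6.0, 5.0, 7.0]; grad_refs = [[6.0, 5.0, 7.0], [6.0, 5.0, 7.0]]
`print(gradients)` → prints [6.0, 5.0, 7.0]
`print(grad_refs[0] is grad_refs[1])` → prints True

Answer:
[6.0, 5.0, 7.0]
True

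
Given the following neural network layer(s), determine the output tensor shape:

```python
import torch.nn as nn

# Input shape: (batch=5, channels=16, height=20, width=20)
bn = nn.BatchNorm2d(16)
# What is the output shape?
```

Input: (5, 16, 20, 20) -> Output: (5, 16, 20, 20)

Answer: (5, 16, 20, 20)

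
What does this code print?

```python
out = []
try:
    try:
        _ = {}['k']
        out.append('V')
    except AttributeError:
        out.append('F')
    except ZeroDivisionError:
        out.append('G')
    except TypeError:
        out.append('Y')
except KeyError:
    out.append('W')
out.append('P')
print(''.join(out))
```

Execution trace: 'W' (outer except KeyError) → 'P' (after the try/except). Output: WP

Answer: WP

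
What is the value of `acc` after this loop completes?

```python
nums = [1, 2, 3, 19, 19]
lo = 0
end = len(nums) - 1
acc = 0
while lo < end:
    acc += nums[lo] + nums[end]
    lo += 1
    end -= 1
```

Sum of pairs from ends
`acc` takes the values: 0 → 20 → 41

Answer: 41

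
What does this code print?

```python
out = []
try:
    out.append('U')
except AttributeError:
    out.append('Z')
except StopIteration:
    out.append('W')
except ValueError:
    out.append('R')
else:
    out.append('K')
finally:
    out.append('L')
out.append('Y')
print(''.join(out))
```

Execution trace: 'U' (try body, no exception) → 'K' (else) → 'L' (finally) → 'Y' (after the try/except). Output: UKLY

Answer: UKLY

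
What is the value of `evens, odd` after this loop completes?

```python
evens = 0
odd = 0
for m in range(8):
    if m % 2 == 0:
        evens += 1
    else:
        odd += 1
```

Count evens and odds in range(8)
`evens, odd` takes the values: (0, 0) → (1, 0) → (1, 1) → (2, 1) → (2, 2) → (3, 2) → (3, 3) → (4, 3) → (4, 4)

Answer: 4, 4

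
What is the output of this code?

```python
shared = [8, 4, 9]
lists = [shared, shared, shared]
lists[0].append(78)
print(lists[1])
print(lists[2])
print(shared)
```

Key concept: list of same reference.
Step by step:
`shared = [8, 4, 9]` → shared = [8, 4, 9]
`lists = [shared, shared, shared]` → lists = [[8, 4, 9], [8, 4, 9], [8, 4, 9]]
`lists[0].append(78)` → shared = [8, 4, 9, 78]; lists = [[8, 4, 9, 78], [8, 4, 9, 78], [8, 4, 9, 78]]
`print(lists[1])` → prints [8, 4, 9, 78]
`print(lists[2])` → prints [8, 4, 9, 78]
`print(shared)` → prints [8, 4, 9, 78]

Answer:
[8, 4, 9, 78]
[8, 4, 9, 78]
[8, 4, 9, 78]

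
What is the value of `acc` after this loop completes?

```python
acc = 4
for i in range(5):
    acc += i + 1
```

Start at 4, add 1 to 5 = 19
`acc` takes the values: 4 → 5 → 7 → 10 → 14 → 19

Answer: 19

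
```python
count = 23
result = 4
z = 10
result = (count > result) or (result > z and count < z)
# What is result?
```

Trace:
`count = 23` → count = 23
`result = 4` → result = 4
`z = 10` → z = 10
`result = (count > result) or (result > z and count < z)` → result = True
So result = True

Answer: True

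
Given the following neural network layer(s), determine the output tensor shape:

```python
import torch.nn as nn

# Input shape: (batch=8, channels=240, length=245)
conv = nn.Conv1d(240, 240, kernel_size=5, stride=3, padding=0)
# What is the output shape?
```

Input: (8, 240, 245) -> Output: (8, 240, 81)

Answer: (8, 240, 81)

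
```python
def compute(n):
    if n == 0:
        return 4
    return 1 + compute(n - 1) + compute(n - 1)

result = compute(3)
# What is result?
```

compute(n) = 1 + 2·compute(n-1), compute(0)=4. Closed form: (4+1)·2^3 - 1 = 39.

Answer: 39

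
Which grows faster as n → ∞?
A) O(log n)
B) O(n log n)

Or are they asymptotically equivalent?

O(log n) vs O(n log n): Higher order terms dominate.

Answer: B) O(n log n) grows faster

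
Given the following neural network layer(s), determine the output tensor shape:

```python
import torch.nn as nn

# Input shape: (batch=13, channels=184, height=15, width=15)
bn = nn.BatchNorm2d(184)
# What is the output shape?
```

Input: (13, 184, 15, 15) -> Output: (13, 184, 15, 15)

Answer: (13, 184, 15, 15)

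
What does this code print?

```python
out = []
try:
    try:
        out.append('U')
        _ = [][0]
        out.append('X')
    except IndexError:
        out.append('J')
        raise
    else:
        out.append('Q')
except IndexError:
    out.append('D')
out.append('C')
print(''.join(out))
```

Execution trace: 'U' (inner try body) → 'J' (inner except IndexError) → 'D' (outer except IndexError) → 'C' (after the try/except). Output: UJDC

Answer: UJDC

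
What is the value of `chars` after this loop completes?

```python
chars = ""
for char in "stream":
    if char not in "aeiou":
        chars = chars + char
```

Remove vowels from 'stream'
`chars` takes the values: "" → "s" → "st" → "str" → "strm"

Answer: "strm"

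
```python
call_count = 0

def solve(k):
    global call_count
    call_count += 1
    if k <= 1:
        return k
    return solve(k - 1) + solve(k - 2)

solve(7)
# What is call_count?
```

Calls(k) = 1 + Calls(k-1) + Calls(k-2); Calls(0)=Calls(1)=1. For k=7 this gives 41.

Answer: 41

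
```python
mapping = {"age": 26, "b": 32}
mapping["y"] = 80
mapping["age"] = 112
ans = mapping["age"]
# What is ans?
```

Trace:
`mapping = {"age": 26, "b": 32}` → mapping = {'age': 26, 'b': 32}
`mapping["y"] = 80` → mapping = {'age': 26, 'b': 32, 'y': 80}
`mapping["age"] = 112` → mapping = {'age': 112, 'b': 32, 'y': 80}
`ans = mapping["age"]` → ans = 112
So ans = 112

Answer: 112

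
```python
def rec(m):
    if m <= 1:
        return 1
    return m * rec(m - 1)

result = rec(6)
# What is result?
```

rec(6) = 6 * 5 * 4 * 3 * 2 * 1 = 720

Answer: 720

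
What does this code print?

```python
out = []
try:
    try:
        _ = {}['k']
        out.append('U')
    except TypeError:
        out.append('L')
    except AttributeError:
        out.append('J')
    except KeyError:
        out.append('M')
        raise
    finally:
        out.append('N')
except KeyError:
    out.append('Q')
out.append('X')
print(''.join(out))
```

Execution trace: 'M' (inner except KeyError) → 'N' (inner finally) → 'Q' (outer except KeyError) → 'X' (after the try/except). Output: MNQX

Answer: MNQX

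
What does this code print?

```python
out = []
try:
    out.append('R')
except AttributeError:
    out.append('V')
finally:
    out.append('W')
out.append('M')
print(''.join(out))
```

Execution trace: 'R' (try body, no exception) → 'W' (finally) → 'M' (after the try/except). Output: RWM

Answer: RWM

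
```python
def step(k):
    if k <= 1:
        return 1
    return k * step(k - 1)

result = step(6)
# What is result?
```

step(6) = 6 * 5 * 4 * 3 * 2 * 1 = 720

Answer: 720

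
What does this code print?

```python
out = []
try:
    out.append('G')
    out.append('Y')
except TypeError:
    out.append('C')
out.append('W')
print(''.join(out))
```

Execution trace: 'G' (try body) → 'Y' (try body, no exception) → 'W' (after the try/except). Output: GYW

Answer: GYW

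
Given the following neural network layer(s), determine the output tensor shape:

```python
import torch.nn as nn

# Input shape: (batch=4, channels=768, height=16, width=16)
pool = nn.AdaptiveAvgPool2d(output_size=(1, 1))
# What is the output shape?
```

Input: (4, 768, 16, 16) -> Output: (4, 768, 1, 1)

Answer: (4, 768, 1, 1)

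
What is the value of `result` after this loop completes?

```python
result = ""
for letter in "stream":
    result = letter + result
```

Reverse 'stream'
`result` takes the values: "" → "s" → "ts" → "rts" → "erts" → "aerts" → "maerts"

Answer: "maerts"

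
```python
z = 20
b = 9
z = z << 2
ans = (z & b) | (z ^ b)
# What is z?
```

Trace:
`z = 20` → z = 20
`b = 9` → b = 9
`z = z << 2` → z = 80
`ans = (z & b) | (z ^ b)` → ans = 89
So z = 80

Answer: 80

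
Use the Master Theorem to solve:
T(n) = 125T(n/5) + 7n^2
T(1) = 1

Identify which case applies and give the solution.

a=125, b=5, f(n)=7n^2. log_5(125) = 3. Since c=2 < 3, Case 1 applies: T(n) = Θ(n^log_b(a)) = O(n^3).

Answer: O(n^3) - Case 1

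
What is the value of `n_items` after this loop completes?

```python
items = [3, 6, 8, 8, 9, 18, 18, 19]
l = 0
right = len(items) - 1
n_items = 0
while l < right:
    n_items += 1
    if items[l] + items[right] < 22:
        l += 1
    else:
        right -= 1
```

Steps to find pair summing to 22
`n_items` takes the values: 0 → 1 → 2 → 3 → 4 → 5 → 6 → 7

Answer: 7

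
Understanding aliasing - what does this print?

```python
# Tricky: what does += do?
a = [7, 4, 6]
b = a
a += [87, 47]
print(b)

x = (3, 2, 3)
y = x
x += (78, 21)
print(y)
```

Key concept: += behavior differs for mutable vs immutable.
Step by step:
`a = [7, 4, 6]` → a = [7, 4, 6]
`b = a` → b = [7, 4, 6] (same object as a)
`a += [87, 47]` → a = [7, 4, 6, 87, 47] (same object as b); b = [7, 4, 6, 87, 47] (same object as a)
`print(b)` → prints [7, 4, 6, 87, 47]
`x = (3, 2, 3)` → x = (3, 2, 3)
`y = x` → y = (3, 2, 3)
`x += (78, 21)` → x = (3, 2, 3, 78, 21)
`print(y)` → prints (3, 2, 3)

Answer:
[7, 4, 6, 87, 47]
(3, 2, 3)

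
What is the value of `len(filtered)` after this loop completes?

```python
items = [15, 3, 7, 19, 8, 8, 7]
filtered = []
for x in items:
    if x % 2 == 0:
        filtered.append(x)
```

Count even numbers in [15, 3, 7, 19, 8, 8, 7]
`filtered` takes the values: [] → [8] → [8, 8]
So `len(filtered)` = 2

Answer: 2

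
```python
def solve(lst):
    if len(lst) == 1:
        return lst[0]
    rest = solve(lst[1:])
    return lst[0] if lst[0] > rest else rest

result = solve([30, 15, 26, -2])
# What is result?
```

Recursive max over [30, 15, 26, -2] = 30

Answer: 30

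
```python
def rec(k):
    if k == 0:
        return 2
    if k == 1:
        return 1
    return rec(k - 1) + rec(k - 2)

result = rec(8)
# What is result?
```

Build up from base cases: rec(0)=2, rec(1)=1, rec(2)=3, rec(3)=4, rec(4)=7, rec(5)=11, rec(6)=18, ..., rec(8)=47

Answer: 47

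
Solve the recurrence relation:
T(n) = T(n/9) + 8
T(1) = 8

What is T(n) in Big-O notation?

Each step divides n by 9 and adds 8. After log_9(n) steps we reach T(1)=8. So T(n) = 8·log_9(n) + 8 = O(log n).

Answer: O(log n)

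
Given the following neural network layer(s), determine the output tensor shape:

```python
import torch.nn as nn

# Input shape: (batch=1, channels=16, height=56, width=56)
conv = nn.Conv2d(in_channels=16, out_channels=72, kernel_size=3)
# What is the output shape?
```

Input: (1, 16, 56, 56) -> Output: (1, 72, 54, 54)

Answer: (1, 72, 54, 54)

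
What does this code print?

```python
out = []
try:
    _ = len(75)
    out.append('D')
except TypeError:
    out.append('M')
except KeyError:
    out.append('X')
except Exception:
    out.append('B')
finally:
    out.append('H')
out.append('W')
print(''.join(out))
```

Execution trace: 'M' (except TypeError) → 'H' (finally) → 'W' (after the try/except). Output: MHW

Answer: MHW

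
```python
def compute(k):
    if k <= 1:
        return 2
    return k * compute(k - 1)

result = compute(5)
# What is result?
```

compute(5) = 5 * 4 * 3 * 2 * 2 = 240

Answer: 240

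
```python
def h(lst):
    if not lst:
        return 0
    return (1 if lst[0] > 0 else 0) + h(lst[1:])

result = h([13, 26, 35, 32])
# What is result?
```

Count of positive elements in [13, 26, 35, 32] = 4

Answer: 4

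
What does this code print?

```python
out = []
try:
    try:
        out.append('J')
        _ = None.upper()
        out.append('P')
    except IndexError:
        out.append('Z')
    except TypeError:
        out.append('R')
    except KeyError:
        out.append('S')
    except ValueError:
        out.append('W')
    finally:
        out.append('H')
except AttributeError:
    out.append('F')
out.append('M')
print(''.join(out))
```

Execution trace: 'J' (try body) → 'H' (finally) → 'F' (outer except AttributeError) → 'M' (after the try/except). Output: JHFM

Answer: JHFM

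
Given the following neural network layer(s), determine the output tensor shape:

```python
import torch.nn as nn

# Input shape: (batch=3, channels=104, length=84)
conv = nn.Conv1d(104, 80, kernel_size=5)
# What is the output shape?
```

Input: (3, 104, 84) -> Output: (3, 80, 80)

Answer: (3, 80, 80)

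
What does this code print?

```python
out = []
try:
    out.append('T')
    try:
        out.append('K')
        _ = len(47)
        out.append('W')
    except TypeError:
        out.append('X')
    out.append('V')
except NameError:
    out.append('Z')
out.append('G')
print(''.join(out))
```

Execution trace: 'T' (try body) → 'K' (inner try body) → 'X' (inner except TypeError) → 'V' (try body, no exception) → 'G' (after the try/except). Output: TKXVG

Answer: TKXVG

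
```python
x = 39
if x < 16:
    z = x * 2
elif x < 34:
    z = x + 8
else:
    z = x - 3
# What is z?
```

Trace:
`x = 39` → x = 39
`if x < 16: ...` → x < 16 is False, x < 34 is False, take else branch → z = 36
So z = 36

Answer: 36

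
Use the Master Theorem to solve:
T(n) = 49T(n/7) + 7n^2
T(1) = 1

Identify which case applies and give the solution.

a=49, b=7, f(n)=7n^2. log_7(49) = 2. Since c=2 = 2, Case 2 applies: T(n) = Θ(n^log_b(a) · log n) = O(n^2 log n).

Answer: O(n^2 log n) - Case 2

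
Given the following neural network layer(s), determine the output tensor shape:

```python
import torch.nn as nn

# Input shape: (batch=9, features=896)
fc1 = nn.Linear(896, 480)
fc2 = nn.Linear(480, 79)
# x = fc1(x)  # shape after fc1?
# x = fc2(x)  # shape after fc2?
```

Input: (9, 896) -> after fc1: (9, 480) -> Output: (9, 79)

Answer: (9, 79)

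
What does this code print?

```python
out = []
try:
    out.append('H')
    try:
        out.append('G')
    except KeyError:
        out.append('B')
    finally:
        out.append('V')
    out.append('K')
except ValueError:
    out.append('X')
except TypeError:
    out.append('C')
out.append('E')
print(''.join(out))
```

Execution trace: 'H' (try body) → 'G' (inner try body, no exception) → 'V' (inner finally) → 'K' (try body, no exception) → 'E' (after the try/except). Output: HGVKE

Answer: HGVKE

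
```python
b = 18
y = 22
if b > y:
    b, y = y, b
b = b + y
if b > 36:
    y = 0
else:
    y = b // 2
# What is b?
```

Trace:
`b = 18` → b = 18
`y = 22` → y = 22
`if b > y: ...` → b > y is False → no variable changes
`b = b + y` → b = 40
`if b > 36: ...` → b > 36 is True → y = 0
So b = 40

Answer: 40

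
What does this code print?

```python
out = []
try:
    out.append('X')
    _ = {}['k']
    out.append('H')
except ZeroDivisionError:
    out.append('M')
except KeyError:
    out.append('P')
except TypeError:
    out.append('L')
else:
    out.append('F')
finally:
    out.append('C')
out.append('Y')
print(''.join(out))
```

Execution trace: 'X' (try body) → 'P' (except KeyError) → 'C' (finally) → 'Y' (after the try/except). Output: XPCY

Answer: XPCY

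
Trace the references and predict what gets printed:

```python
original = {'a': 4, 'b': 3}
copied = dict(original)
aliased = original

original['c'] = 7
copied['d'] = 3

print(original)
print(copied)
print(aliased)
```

Key concept: dict() creates copy, assignment creates alias.
Step by step:
`original = {'a': 4, 'b': 3}` → original = {'a': 4, 'b': 3}
`copied = dict(original)` → copied = {'a': 4, 'b': 3}
`aliased = original` → aliased = {'a': 4, 'b': 3} (same object as original)
`original['c'] = 7` → original = {'a': 4, 'b': 3, 'c': 7} (same object as aliased); aliased = {'a': 4, 'b': 3, 'c': 7} (same object as original)
`copied['d'] = 3` → copied = {'a': 4, 'b': 3, 'd': 3}
`print(original)` → prints {'a': 4, 'b': 3, 'c': 7}
`print(copied)` → prints {'a': 4, 'b': 3, 'd': 3}
`print(aliased)` → prints {'a': 4, 'b': 3, 'c': 7}

Answer:
{'a': 4, 'b': 3, 'c': 7}
{'a': 4, 'b': 3, 'd': 3}
{'a': 4, 'b': 3, 'c': 7}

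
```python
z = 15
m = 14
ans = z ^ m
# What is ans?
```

Trace:
`z = 15` → z = 15
`m = 14` → m = 14
`ans = z ^ m` → ans = 1
So ans = 1

Answer: 1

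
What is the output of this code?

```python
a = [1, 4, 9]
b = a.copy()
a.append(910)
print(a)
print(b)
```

Key concept: list.copy() creates independent copy.
Step by step:
`a = [1, 4, 9]` → a = [1, 4, 9]
`b = a.copy()` → b = [1, 4, 9]
`a.append(910)` → a = [1, 4, 9, 910]
`print(a)` → prints [1, 4, 9, 910]
`print(b)` → prints [1, 4, 9]

Answer:
[1, 4, 9, 910]
[1, 4, 9]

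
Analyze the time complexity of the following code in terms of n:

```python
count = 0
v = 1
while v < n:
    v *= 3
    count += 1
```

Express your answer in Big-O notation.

Each loop level contributes: log n. Multiplying the contributions gives O(log n).

Answer: O(log n)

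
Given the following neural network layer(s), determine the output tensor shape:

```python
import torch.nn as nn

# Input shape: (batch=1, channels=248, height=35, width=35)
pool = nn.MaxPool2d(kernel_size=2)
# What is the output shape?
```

Input: (1, 248, 35, 35) -> Output: (1, 248, 17, 17)

Answer: (1, 248, 17, 17)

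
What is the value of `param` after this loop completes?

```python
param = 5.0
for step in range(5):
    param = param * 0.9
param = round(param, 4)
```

Exponential decay: 5.0 * 0.9^5
`param` takes the values: 5.0 → 4.5 → 4.05 → 3.645 → 3.2805 → 2.95245 → 2.9525

Answer: 2.9525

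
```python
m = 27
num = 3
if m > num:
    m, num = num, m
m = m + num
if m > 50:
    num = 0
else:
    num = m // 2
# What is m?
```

Trace:
`m = 27` → m = 27
`num = 3` → num = 3
`if m > num: ...` → m > num is True → m = 3; num = 27
`m = m + num` → m = 30
`if m > 50: ...` → m > 50 is False, take else branch → num = 15
So m = 30

Answer: 30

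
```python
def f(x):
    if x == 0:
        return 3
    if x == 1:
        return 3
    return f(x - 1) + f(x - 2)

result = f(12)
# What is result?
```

Build up from base cases: f(0)=3, f(1)=3, f(2)=6, f(3)=9, f(4)=15, f(5)=24, f(6)=39, ..., f(12)=699

Answer: 699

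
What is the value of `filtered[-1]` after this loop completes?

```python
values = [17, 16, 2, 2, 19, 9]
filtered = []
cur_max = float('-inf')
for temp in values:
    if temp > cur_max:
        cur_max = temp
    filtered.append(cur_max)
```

Running max ends at 19
`filtered` takes the values: [] → [17] → [17, 17] → [17, 17, 17] → [17, 17, 17, 17] → [17, 17, 17, 17, 19] → [17, 17, 17, 17, 19, 19]
So `filtered[-1]` = 19

Answer: 19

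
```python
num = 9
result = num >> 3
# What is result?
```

Trace:
`num = 9` → num = 9
`result = num >> 3` → result = 1
So result = 1

Answer: 1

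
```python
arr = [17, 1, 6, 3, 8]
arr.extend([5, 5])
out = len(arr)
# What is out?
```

Trace:
`arr = [17, 1, 6, 3, 8]` → arr = [17, 1, 6, 3, 8]
`arr.extend([5, 5])` → arr = [17, 1, 6, 3, 8, 5, 5]
`out = len(arr)` → out = 7
So out = 7

Answer: 7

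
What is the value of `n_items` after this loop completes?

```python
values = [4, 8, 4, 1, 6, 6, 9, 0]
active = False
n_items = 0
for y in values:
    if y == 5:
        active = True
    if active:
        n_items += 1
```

Count elements after first 5 in [4, 8, 4, 1, 6, 6, 9, 0]
`n_items` takes the values: 0

Answer: 0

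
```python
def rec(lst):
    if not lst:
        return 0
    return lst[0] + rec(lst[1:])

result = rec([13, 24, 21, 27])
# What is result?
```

13 + 24 + 21 + 27 + 0 = 85

Answer: 85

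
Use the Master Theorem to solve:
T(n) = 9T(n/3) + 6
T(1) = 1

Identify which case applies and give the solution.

a=9, b=3, f(n)=6. log_3(9) = 2. Since c=0 < 2, Case 1 applies: T(n) = Θ(n^log_b(a)) = O(n^2).

Answer: O(n^2) - Case 1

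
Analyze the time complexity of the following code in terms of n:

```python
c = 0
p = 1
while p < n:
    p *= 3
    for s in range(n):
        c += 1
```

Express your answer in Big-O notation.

Each loop level contributes: log n × n. Multiplying the contributions gives O(n log n).

Answer: O(n log n)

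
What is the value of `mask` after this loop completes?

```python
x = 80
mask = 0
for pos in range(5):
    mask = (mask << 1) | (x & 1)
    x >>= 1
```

Reverse lowest 5 bits of 80
`mask` takes the values: 0 → 1

Answer: 1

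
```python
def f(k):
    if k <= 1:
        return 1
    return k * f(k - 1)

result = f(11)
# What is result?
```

f(11) = 11 * 10 * 9 * 8 * 7 * 6 * 5 * 4 * 3 * 2 * 1 = 39916800

Answer: 39916800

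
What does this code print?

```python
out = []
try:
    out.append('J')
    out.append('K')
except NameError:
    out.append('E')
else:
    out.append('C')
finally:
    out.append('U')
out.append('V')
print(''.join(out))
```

Execution trace: 'J' (try body) → 'K' (try body, no exception) → 'C' (else) → 'U' (finally) → 'V' (after the try/except). Output: JKCUV

Answer: JKCUV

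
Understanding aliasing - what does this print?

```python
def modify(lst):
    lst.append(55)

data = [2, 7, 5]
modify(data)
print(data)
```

Key concept: function modifies passed list.
Step by step:
`data = [2, 7, 5]` → data = [2, 7, 5]
`modify(data)` → data = [2, 7, 5, 55]
`print(data)` → prints [2, 7, 5, 55]

Answer: [2, 7, 5, 55]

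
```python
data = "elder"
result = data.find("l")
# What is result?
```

Trace:
`data = "elder"` → data = 'elder'
`result = data.find("l")` → result = 1
So result = 1

Answer: 1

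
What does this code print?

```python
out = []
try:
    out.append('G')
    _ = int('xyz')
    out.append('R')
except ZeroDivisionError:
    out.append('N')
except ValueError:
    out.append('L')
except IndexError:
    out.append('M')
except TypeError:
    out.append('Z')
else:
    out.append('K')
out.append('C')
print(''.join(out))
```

Execution trace: 'G' (try body) → 'L' (except ValueError) → 'C' (after the try/except). Output: GLC

Answer: GLC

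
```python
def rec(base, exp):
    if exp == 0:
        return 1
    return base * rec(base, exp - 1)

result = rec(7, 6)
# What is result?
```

rec(7, 6) = 7 * 7 * 7 * 7 * 7 * 7 = 117649

Answer: 117649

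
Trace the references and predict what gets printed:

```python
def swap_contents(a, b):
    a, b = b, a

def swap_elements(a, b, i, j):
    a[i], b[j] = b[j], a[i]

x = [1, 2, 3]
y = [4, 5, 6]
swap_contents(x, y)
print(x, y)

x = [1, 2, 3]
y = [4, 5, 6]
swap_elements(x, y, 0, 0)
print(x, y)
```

Key concept: parameter rebinding vs mutation.
Step by step:
`x = [1, 2, 3]` → x = [1, 2, 3]
`y = [4, 5, 6]` → y = [4, 5, 6]
`swap_contents(x, y)` → no visible change to tracked variables
`print(x, y)` → prints [1, 2, 3] [4, 5, 6]
`x = [1, 2, 3]` → x = [1, 2, 3]
`y = [4, 5, 6]` → y = [4, 5, 6]
`swap_elements(x, y, 0, 0)` → x = [4, 2, 3]; y = [1, 5, 6]
`print(x, y)` → prints [4, 2, 3] [1, 5, 6]

Answer:
[1, 2, 3] [4, 5, 6]
[4, 2, 3] [1, 5, 6]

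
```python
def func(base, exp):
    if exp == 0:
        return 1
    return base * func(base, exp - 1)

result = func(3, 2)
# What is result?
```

func(3, 2) = 3 * 3 = 9

Answer: 9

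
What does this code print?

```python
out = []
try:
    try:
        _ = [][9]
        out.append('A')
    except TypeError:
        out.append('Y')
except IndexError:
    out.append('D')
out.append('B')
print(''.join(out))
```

Execution trace: 'D' (outer except IndexError) → 'B' (after the try/except). Output: DB

Answer: DB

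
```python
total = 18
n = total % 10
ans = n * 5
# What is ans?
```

Trace:
`total = 18` → total = 18
`n = total % 10` → n = 8
`ans = n * 5` → ans = 40
So ans = 40

Answer: 40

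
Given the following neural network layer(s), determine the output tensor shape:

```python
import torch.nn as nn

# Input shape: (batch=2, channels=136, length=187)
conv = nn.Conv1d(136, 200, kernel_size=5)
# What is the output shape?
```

Input: (2, 136, 187) -> Output: (2, 200, 183)

Answer: (2, 200, 183)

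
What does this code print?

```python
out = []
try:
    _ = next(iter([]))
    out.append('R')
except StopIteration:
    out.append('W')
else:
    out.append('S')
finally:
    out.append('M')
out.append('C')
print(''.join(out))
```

Execution trace: 'W' (except StopIteration) → 'M' (finally) → 'C' (after the try/except). Output: WMC

Answer: WMC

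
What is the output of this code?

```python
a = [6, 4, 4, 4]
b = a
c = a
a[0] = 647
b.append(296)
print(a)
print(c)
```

Key concept: multiple aliases.
Step by step:
`a = [6, 4, 4, 4]` → a = [6, 4, 4, 4]
`b = a` → b = [6, 4, 4, 4] (same object as a)
`c = a` → c = [6, 4, 4, 4] (same object as a, b)
`a[0] = 647` → a = [647, 4, 4, 4] (same object as b, c); b = [647, 4, 4, 4] (same object as a, c); c = [647, 4, 4, 4] (same object as a, b)
`b.append(296)` → a = [647, 4, 4, 4, 296] (same object as b, c); b = [647, 4, 4, 4, 296] (same object as a, c); c = [647, 4, 4, 4, 296] (same object as a, b)
`print(a)` → prints [647, 4, 4, 4, 296]
`print(c)` → prints [647, 4, 4, 4, 296]

Answer:
[647, 4, 4, 4, 296]
[647, 4, 4, 4, 296]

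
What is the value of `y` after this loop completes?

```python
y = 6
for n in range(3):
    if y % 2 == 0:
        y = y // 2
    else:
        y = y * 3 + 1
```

Collatz-style transformation from 6
`y` takes the values: 6 → 3 → 10 → 5

Answer: 5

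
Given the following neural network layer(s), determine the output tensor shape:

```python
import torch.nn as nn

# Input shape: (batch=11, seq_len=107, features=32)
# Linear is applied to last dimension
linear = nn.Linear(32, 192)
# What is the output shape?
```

Input: (11, 107, 32) -> Output: (11, 107, 192)

Answer: (11, 107, 192)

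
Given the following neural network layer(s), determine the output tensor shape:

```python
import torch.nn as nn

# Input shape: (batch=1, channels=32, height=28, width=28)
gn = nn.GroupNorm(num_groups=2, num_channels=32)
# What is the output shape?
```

Input: (1, 32, 28, 28) -> Output: (1, 32, 28, 28)

Answer: (1, 32, 28, 28)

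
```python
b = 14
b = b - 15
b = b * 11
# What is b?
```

Trace:
`b = 14` → b = 14
`b = b - 15` → b = -1
`b = b * 11` → b = -11
So b = -11

Answer: -11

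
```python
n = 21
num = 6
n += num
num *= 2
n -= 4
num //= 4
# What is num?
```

Trace:
`n = 21` → n = 21
`num = 6` → num = 6
`n += num` → n = 27
`num *= 2` → num = 12
`n -= 4` → n = 23
`num //= 4` → num = 3
So num = 3

Answer: 3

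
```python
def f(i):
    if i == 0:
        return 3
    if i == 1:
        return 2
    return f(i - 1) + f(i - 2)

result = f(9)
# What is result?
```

Build up from base cases: f(0)=3, f(1)=2, f(2)=5, f(3)=7, f(4)=12, f(5)=19, f(6)=31, ..., f(9)=131

Answer: 131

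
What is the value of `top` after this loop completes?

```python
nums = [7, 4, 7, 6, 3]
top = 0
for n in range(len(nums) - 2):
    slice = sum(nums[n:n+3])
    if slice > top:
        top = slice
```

Max sum of 3-element window in [7, 4, 7, 6, 3]
`top` takes the values: 0 → 18

Answer: 18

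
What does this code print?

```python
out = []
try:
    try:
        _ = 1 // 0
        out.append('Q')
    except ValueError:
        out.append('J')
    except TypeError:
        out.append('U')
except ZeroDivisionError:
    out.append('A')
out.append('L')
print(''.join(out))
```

Execution trace: 'A' (outer except ZeroDivisionError) → 'L' (after the try/except). Output: AL

Answer: AL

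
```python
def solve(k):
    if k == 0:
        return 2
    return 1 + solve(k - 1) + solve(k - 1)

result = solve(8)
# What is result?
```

solve(k) = 1 + 2·solve(k-1), solve(0)=2. Closed form: (2+1)·2^8 - 1 = 767.

Answer: 767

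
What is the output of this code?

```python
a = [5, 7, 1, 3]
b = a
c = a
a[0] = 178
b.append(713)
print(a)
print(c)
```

Key concept: multiple aliases.
Step by step:
`a = [5, 7, 1, 3]` → a = [5, 7, 1, 3]
`b = a` → b = [5, 7, 1, 3] (same object as a)
`c = a` → c = [5, 7, 1, 3] (same object as a, b)
`a[0] = 178` → a = [178, 7, 1, 3] (same object as b, c); b = [178, 7, 1, 3] (same object as a, c); c = [178, 7, 1, 3] (same object as a, b)
`b.append(713)` → a = [178, 7, 1, 3, 713] (same object as b, c); b = [178, 7, 1, 3, 713] (same object as a, c); c = [178, 7, 1, 3, 713] (same object as a, b)
`print(a)` → prints [178, 7, 1, 3, 713]
`print(c)` → prints [178, 7, 1, 3, 713]

Answer:
[178, 7, 1, 3, 713]
[178, 7, 1, 3, 713]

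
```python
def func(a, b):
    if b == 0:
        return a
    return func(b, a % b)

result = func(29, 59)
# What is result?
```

func(29, 59) -> func(59, 29) -> func(29, 1) -> func(1, 0) -> 1

Answer: 1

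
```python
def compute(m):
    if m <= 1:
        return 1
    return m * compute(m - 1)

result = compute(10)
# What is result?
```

compute(10) = 10 * 9 * 8 * 7 * 6 * 5 * 4 * 3 * 2 * 1 = 3628800

Answer: 3628800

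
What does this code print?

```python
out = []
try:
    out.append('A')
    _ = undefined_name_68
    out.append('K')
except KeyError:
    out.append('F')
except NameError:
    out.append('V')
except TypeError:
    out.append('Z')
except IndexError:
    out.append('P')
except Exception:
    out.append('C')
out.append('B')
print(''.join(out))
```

Execution trace: 'A' (try body) → 'V' (except NameError) → 'B' (after the try/except). Output: AVB

Answer: AVB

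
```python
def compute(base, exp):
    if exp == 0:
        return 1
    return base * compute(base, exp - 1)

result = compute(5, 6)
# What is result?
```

compute(5, 6) = 5 * 5 * 5 * 5 * 5 * 5 = 15625

Answer: 15625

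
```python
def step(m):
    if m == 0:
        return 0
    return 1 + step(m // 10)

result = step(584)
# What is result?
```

Count of digits of 584: 3

Answer: 3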